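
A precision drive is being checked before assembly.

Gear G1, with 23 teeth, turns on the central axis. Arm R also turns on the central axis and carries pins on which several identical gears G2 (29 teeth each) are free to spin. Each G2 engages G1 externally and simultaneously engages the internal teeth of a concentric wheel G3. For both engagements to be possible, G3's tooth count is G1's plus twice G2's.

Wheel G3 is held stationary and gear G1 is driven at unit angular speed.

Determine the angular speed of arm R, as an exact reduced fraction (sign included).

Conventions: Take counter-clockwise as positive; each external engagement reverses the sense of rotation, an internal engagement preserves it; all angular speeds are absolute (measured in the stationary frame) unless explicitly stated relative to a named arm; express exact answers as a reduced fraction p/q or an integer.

planetary set (23T centre, 29T on arm, 81T internal) — Willis relation
ring teeth: 23 + 2·29 = 81
23(ω_sun−ω_arm) = −81(ω_ring−ω_arm),  ω_ring = 0, ω_sun = 1
23(1−ω_arm) = −81(0−ω_arm)  ⇒  104·ω_arm = 23  ⇒  ω_arm = 23/104
exact speed ratio = 23/104

23/104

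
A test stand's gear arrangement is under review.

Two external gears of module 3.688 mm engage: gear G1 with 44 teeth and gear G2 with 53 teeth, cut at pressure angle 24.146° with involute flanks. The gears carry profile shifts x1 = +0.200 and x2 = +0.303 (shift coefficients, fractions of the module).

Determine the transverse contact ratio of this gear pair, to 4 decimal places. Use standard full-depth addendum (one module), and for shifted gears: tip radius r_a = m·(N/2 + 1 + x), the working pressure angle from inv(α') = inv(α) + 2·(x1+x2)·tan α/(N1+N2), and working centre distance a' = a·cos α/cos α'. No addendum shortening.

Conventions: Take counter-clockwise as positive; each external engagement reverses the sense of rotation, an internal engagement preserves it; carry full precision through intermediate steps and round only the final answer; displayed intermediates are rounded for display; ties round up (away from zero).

topology: single-mesh involute geometry — m = 3.688, 44T/53T pair
base radii: r_b1 = 74.037091, r_b2 = 89.181042
tip radii: r_a1 = 85.561600, r_a2 = 102.537464
inv(α') = inv(24.146°) + 2·(+0.200+0.303)·tan α/(44+53) = 0.03150749  ⇒  α' = 25.39649°
a' = a·cos α / cos α' = 178.8680·cos 24.146°/cos 25.39649° = 180.678640
action lengths: √(r_a1²−r_b1²) = 42.887020, √(r_a2²−r_b2²) = 50.603096
base pitch p_b = π·m·cos α = 10.572472
CR = (42.887020 + 50.603096 − 180.678640·sin 25.39649°)/10.572472 = 1.513429
contact ratio ≈ 1.5134

1.5134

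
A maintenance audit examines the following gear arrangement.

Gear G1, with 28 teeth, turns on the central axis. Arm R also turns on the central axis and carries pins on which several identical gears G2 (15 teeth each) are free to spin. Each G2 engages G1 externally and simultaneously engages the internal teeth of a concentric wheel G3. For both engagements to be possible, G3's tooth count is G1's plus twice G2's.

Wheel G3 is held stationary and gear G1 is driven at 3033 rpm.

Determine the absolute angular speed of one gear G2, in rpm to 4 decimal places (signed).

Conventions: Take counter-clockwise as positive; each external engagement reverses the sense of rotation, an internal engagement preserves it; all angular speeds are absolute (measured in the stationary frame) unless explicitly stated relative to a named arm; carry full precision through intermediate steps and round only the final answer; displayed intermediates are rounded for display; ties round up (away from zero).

class = planetary set [G3 = 28+2·15 = 58; Willis about the carrier]
normalise by the input: solve with ω_sun = 1, then scale by 3033 rpm
ring teeth: 28 + 2·15 = 58
28(ω_sun−ω_arm) = −58(ω_ring−ω_arm),  ω_ring = 0, ω_sun = 1
28(1−ω_arm) = −58(0−ω_arm)  ⇒  86·ω_arm = 28  ⇒  ω_arm = 14/43
sun–planet mesh: 28·(1−14/43) = −15·(ω_p−ω_arm)  ⇒  ω_p−ω_arm = -812/645
ω_p = 14/43 − 812/645 = -14/15
scale: ω_p = -14/15 × 3033 rpm = -2830.8000 rpm

-2830.8000 rpm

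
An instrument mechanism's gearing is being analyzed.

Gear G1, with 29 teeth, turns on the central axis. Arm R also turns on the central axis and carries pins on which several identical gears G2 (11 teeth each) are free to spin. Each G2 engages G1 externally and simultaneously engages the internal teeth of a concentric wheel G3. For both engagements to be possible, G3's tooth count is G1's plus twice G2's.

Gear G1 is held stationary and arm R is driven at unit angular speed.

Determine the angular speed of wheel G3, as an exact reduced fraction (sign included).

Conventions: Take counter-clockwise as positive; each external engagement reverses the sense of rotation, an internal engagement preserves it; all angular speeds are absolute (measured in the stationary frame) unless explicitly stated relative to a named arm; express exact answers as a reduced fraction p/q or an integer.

80/51

planetary set (29T centre, 11T on arm, 51T internal) — Willis relation
ring teeth: 29 + 2·11 = 51
29(ω_sun−ω_arm) = −51(ω_ring−ω_arm),  ω_sun = 0, ω_arm = 1
ω_ring = 1 − (29/51)(0−1) = 80/51
exact speed ratio = 80/51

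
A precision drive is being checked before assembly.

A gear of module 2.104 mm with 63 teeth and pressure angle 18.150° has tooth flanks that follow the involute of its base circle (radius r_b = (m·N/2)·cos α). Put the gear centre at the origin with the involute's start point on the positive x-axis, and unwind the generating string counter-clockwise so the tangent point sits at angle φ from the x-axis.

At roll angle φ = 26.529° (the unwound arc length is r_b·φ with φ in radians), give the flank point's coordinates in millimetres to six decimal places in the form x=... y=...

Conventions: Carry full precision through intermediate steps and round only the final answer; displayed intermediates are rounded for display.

single-mesh involute tooth geometry (63T wheel at module 2.104)
pitch radius r_p = m·N/2 = 2.104·63/2 = 66.276000
base radius r_b = r_p·cos α = 66.276000·cos 18.150° = 62.978388
roll angle φ = 26.529° = 0.46301840 rad
x = r_b·(cos φ + φ·sin φ) = 69.371696
y = r_b·(sin φ − φ·cos φ) = 2.039509

x=69.371696 y=2.039509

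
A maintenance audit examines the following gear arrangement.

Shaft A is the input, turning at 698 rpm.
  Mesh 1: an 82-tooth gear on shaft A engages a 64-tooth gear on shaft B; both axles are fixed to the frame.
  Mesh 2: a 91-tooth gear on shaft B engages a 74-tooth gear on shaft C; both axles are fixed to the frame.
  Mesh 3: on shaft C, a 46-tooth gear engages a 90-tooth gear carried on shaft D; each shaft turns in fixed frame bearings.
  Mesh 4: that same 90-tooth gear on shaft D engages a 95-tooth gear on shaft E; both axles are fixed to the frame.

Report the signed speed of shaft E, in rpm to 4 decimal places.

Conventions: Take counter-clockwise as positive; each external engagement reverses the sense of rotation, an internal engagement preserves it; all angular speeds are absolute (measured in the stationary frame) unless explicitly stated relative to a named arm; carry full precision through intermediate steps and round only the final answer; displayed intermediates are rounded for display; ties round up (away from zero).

+532.5167 rpm

4-mesh fixed-axis compound train (all bearings frame-fixed)
mesh 1 [82T→64T]: ω = 698.0000×82/64 = 894.3125 rpm, sense flips to −
mesh 2 [91T→74T]: ω = 894.3125×91/74 = 1099.7627 rpm, sense flips to +
mesh 3 [46T→90T]: ω = 1099.7627×46/90 = 562.1009 rpm, sense flips to −
mesh 4 [90T→95T]: ω = 562.1009×90/95 = 532.5167 rpm, sense flips to +
signed output speed = +532.5167 rpm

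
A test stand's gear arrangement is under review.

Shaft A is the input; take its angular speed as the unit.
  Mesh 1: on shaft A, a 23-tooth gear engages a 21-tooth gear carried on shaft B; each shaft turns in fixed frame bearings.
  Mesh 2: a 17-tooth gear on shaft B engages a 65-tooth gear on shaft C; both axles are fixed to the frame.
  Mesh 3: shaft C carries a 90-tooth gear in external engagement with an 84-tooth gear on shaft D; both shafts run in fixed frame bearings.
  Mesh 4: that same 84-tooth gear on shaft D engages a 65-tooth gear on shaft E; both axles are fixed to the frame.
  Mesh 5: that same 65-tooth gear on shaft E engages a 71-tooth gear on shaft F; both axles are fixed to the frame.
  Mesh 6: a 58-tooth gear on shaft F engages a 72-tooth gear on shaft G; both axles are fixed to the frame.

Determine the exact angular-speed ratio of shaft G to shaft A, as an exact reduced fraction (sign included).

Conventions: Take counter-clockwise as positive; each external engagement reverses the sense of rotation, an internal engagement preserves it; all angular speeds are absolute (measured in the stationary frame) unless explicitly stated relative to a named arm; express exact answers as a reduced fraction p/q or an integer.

class = fixed-axis compound train [6 meshes; 6 ratios multiply, 6 sense flips]
mesh 1 [23T→21T]: running ratio 23/21, sense −
mesh 2 [17T→65T]: running ratio 391/1365, sense +
mesh 3 [90T→84T]: running ratio 391/1274, sense −
mesh 4 [84T→65T]: running ratio 2346/5915, sense +
mesh 5 [65T→71T]: running ratio 2346/6461, sense −
mesh 6 [58T→72T]: running ratio 11339/38766, sense +
ω_out/ω_in = 11339/38766

11339/38766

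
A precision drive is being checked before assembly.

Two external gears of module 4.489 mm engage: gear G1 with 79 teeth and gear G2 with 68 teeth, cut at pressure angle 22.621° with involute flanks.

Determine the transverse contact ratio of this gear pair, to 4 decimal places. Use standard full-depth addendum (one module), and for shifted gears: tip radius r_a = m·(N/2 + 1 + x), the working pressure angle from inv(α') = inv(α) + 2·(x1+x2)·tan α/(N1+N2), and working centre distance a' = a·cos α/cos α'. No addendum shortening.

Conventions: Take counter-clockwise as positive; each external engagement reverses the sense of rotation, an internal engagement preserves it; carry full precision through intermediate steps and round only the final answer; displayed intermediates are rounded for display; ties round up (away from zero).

recognized (one external pair, fixed centres): single-mesh tooth geometry, m = 4.489, N1 = 79, N2 = 68
base radii: r_b1 = 163.674495, r_b2 = 140.884376
tip radii: r_a1 = 181.804500, r_a2 = 157.115000
no profile shift: α' = α, a' = a
action lengths: √(r_a1²−r_b1²) = 79.142504, √(r_a2²−r_b2²) = 69.546502
base pitch p_b = π·m·cos α = 13.017686
CR = (79.142504 + 69.546502 − 329.941500·sin 22.62100°)/13.017686 = 1.673292
contact ratio ≈ 1.6733

1.6733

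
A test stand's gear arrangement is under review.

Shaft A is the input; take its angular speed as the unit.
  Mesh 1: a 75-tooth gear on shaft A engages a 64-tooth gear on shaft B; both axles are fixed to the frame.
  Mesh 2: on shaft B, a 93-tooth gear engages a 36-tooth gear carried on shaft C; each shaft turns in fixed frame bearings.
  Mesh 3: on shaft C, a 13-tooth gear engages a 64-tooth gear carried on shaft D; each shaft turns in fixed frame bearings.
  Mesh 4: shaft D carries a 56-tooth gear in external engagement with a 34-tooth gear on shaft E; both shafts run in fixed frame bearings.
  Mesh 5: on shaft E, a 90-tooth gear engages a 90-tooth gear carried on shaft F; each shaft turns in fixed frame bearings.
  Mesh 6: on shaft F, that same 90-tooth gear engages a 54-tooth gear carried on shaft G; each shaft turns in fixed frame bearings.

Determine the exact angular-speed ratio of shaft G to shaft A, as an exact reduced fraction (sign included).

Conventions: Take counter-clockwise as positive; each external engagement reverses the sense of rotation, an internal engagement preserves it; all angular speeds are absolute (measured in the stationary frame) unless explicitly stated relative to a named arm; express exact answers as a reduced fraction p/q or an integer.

class = fixed-axis compound train [6 meshes; 6 ratios multiply, 6 sense flips]
mesh 1 [75T→64T]: running ratio 75/64, sense −
mesh 2 [93T→36T]: running ratio 775/256, sense +
mesh 3 [13T→64T]: running ratio 10075/16384, sense −
mesh 4 [56T→34T]: running ratio 70525/69632, sense +
mesh 5 [90T→90T]: running ratio 70525/69632, sense −
mesh 6 [90T→54T]: running ratio 352625/208896, sense +
ω_out/ω_in = 352625/208896

352625/208896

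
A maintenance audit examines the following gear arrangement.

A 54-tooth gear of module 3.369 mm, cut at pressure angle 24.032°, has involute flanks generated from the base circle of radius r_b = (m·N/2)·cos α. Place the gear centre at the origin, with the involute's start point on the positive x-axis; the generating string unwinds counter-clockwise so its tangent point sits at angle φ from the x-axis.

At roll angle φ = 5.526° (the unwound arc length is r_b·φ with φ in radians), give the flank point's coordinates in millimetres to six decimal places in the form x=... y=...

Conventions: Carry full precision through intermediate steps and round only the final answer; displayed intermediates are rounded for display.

recognized (one wheel, involute flank): single-mesh tooth geometry, m = 3.369, N = 54
pitch radius r_p = m·N/2 = 3.369·54/2 = 90.963000
base radius r_b = r_p·cos α = 90.963000·cos 24.032° = 83.078159
roll angle φ = 5.526° = 0.09644689 rad
x = r_b·(cos φ + φ·sin φ) = 83.463657
y = r_b·(sin φ − φ·cos φ) = 0.024821

x=83.463657 y=0.024821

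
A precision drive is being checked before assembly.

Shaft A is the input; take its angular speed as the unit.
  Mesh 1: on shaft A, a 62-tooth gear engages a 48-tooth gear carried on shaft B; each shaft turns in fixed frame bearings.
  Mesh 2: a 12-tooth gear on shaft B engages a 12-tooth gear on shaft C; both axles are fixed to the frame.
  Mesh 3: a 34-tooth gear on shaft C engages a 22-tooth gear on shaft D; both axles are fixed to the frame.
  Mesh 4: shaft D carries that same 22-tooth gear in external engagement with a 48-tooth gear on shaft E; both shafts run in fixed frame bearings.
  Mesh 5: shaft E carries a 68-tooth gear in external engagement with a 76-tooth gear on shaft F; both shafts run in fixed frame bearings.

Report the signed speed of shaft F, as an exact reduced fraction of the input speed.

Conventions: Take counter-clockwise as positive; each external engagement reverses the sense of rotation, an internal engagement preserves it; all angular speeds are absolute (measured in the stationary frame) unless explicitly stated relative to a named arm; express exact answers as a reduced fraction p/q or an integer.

5-mesh fixed-axis compound train (all bearings frame-fixed)
mesh 1 [62T→48T]: |ω|/ω_in = 1×62/48 = 31/24, sense flips to −
mesh 2 [12T→12T]: |ω|/ω_in = (31/24)×12/12 = 31/24, sense flips to +
mesh 3 [34T→22T]: |ω|/ω_in = (31/24)×34/22 = 527/264, sense flips to −
mesh 4 [22T→48T]: |ω|/ω_in = (527/264)×22/48 = 527/576, sense flips to +
mesh 5 [68T→76T]: |ω|/ω_in = (527/576)×68/76 = 8959/10944, sense flips to −
signed output speed (× input speed) = -8959/10944

-8959/10944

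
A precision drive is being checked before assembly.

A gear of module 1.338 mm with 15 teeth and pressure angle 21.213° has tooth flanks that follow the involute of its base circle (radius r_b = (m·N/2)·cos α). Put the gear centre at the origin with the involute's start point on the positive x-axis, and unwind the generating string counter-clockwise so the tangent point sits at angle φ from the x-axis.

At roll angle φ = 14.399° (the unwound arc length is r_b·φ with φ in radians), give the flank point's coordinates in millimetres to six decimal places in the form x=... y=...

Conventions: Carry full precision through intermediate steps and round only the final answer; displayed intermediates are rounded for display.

x=9.645815 y=0.049182

single-mesh involute tooth geometry (15T wheel at module 1.338)
pitch radius r_p = m·N/2 = 1.338·15/2 = 10.035000
base radius r_b = r_p·cos α = 10.035000·cos 21.213° = 9.355046
roll angle φ = 14.399° = 0.25130996 rad
x = r_b·(cos φ + φ·sin φ) = 9.645815
y = r_b·(sin φ − φ·cos φ) = 0.049182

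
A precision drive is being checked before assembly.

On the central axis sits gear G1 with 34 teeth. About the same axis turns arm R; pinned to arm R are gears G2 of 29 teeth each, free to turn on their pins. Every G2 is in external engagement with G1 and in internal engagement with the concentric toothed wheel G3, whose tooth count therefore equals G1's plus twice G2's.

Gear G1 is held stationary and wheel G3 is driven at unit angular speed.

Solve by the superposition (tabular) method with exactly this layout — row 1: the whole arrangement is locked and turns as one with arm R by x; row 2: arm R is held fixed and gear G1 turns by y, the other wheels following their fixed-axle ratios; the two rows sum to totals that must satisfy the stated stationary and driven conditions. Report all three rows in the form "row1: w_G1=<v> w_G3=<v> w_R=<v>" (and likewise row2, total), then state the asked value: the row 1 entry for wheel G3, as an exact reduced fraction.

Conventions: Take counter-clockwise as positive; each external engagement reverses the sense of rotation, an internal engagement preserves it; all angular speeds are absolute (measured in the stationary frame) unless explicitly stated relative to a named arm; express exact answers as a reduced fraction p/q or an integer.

topology: planetary set — G1 34T / G2 29T / G3 92T, arm = carrier (Willis)
row 1: whole set turns with the arm by x
row 2 — arm fixed, fixed-axis ratios: sun y, ring −(34/92)·y, arm 0
boundary: total ω_sun = x + y = 0 and total ω_ring = x − (34/92)·y = 1  ⇒  y = -46/63, x = 46/63
row 2 ring = −(34/92)·(-46/63) = 17/63
totals (row 1 + row 2): sun 46/63 + (-46/63) = 0, ring 46/63 + 17/63 = 1, arm 46/63 + 0 = 46/63
asked cell (row1, ring) = 46/63

row1: w_G1=46/63 w_G3=46/63 w_R=46/63
row2: w_G1=-46/63 w_G3=17/63 w_R=0
total: w_G1=0 w_G3=1 w_R=46/63
asked value: 46/63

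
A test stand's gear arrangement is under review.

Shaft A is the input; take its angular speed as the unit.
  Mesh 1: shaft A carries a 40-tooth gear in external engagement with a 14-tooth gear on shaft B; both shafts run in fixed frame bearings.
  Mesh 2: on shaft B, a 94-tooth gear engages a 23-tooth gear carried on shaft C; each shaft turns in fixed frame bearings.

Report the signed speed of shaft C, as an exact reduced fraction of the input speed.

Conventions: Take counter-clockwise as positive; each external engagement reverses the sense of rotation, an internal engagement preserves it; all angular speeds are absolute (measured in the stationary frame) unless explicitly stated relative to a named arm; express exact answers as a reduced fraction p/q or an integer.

2-mesh fixed-axis compound train (all bearings frame-fixed)
mesh 1 [40T→14T]: |ω|/ω_in = 1×40/14 = 20/7, sense flips to −
mesh 2 [94T→23T]: |ω|/ω_in = (20/7)×94/23 = 1880/161, sense flips to +
signed output speed (× input speed) = 1880/161

1880/161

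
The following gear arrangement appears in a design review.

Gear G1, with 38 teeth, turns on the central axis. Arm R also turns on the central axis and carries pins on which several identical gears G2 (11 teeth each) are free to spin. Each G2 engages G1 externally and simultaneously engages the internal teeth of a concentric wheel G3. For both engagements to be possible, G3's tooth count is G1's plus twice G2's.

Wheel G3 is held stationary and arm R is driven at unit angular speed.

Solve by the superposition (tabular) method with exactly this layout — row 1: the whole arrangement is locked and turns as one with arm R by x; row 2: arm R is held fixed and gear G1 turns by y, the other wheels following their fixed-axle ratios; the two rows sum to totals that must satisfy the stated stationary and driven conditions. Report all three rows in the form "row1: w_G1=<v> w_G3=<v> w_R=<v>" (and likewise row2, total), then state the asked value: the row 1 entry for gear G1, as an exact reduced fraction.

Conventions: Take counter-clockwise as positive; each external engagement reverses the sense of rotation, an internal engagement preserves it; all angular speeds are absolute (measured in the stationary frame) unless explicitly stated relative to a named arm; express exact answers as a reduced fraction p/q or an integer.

planetary set (38T centre, 11T on arm, 60T internal) — Willis relation
row 1: whole set turns with the arm by x
row 2 (arm held, sun turns y): ω_ring = −(38/60)·y, ω_arm = 0
boundary: total ω_ring = x − (38/60)·y = 0 and total ω_arm = x = 1  ⇒  y = 30/19, x = 1
row 2 ring = −(38/60)·30/19 = -1
totals (row 1 + row 2): sun 1 + 30/19 = 49/19, ring 1 + (-1) = 0, arm 1 + 0 = 1
asked cell (row1, sun) = 1

row1: w_G1=1 w_G3=1 w_R=1
row2: w_G1=30/19 w_G3=-1 w_R=0
total: w_G1=49/19 w_G3=0 w_R=1
asked value: 1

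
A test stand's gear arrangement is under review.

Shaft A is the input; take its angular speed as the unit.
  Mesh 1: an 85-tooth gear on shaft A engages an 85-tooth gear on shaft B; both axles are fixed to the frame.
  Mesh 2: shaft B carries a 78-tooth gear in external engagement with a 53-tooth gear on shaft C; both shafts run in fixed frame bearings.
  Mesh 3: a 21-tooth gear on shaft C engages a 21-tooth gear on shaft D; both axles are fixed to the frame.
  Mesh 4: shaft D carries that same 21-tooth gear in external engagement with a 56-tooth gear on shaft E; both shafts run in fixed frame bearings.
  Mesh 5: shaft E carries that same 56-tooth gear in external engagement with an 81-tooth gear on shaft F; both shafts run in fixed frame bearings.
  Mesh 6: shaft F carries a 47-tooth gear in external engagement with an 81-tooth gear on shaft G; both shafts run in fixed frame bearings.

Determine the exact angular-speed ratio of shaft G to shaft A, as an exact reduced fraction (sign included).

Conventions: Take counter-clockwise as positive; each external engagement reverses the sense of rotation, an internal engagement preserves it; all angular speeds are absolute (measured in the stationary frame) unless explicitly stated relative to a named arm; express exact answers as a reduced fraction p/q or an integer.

class = fixed-axis compound train [6 meshes; 6 ratios multiply, 6 sense flips]
mesh 1 [85T→85T]: running ratio 1, sense −
mesh 2 [78T→53T]: running ratio 78/53, sense +
mesh 3 [21T→21T]: running ratio 78/53, sense −
mesh 4 [21T→56T]: running ratio 117/212, sense +
mesh 5 [56T→81T]: running ratio 182/477, sense −
mesh 6 [47T→81T]: running ratio 8554/38637, sense +
ω_out/ω_in = 8554/38637

8554/38637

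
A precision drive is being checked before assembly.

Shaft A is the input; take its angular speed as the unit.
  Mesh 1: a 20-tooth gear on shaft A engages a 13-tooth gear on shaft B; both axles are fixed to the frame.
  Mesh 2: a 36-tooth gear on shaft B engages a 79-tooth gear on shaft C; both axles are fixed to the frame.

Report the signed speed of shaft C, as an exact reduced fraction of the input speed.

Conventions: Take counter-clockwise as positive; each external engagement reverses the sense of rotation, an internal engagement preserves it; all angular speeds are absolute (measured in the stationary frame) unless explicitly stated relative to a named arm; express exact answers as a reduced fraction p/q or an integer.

720/1027

2-mesh fixed-axis compound train (all bearings frame-fixed)
mesh 1 [20T→13T]: |ω|/ω_in = 1×20/13 = 20/13, sense flips to −
mesh 2 [36T→79T]: |ω|/ω_in = (20/13)×36/79 = 720/1027, sense flips to +
signed output speed (× input speed) = 720/1027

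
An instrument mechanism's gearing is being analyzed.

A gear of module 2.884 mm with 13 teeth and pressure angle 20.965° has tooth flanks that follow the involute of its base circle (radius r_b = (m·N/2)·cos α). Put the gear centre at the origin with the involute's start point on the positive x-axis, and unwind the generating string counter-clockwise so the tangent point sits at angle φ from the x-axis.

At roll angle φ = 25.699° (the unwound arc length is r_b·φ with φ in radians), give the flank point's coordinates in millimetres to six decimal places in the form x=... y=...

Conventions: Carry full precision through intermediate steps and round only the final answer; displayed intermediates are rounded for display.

x=19.178260 y=0.516011

topology: single-mesh involute geometry — m = 2.884, N = 13
pitch radius r_p = m·N/2 = 2.884·13/2 = 18.746000
base radius r_b = r_p·cos α = 18.746000·cos 20.965° = 17.504999
roll angle φ = 25.699° = 0.44853216 rad
x = r_b·(cos φ + φ·sin φ) = 19.178260
y = r_b·(sin φ − φ·cos φ) = 0.516011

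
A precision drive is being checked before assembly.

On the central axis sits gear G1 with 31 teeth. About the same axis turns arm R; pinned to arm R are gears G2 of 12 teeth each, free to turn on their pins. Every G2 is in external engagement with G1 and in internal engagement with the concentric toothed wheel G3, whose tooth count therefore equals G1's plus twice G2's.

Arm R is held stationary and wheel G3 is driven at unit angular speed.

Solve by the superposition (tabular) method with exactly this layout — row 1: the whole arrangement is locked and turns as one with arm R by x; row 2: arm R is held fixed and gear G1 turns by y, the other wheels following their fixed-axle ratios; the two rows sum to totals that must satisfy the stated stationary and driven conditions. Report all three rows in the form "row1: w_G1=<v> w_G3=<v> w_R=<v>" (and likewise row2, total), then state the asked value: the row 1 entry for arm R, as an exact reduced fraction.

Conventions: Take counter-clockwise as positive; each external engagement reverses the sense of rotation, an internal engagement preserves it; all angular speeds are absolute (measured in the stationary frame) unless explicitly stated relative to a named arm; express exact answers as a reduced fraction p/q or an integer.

recognized (axles ride arm R): planetary set, 31/12/55 teeth
row 1 (train locked, turned with arm): all members turn x
row 2: sun turns y, ring = −(31/55)·y, arm 0
boundary: total ω_arm = x = 0 and total ω_ring = x − (31/55)·y = 1  ⇒  y = -55/31, x = 0
row 2 ring = −(31/55)·(-55/31) = 1
totals (row 1 + row 2): sun 0 + (-55/31) = -55/31, ring 0 + 1 = 1, arm 0 + 0 = 0
asked cell (row1, arm) = 0

row1: w_G1=0 w_G3=0 w_R=0
row2: w_G1=-55/31 w_G3=1 w_R=0
total: w_G1=-55/31 w_G3=1 w_R=0
asked value: 0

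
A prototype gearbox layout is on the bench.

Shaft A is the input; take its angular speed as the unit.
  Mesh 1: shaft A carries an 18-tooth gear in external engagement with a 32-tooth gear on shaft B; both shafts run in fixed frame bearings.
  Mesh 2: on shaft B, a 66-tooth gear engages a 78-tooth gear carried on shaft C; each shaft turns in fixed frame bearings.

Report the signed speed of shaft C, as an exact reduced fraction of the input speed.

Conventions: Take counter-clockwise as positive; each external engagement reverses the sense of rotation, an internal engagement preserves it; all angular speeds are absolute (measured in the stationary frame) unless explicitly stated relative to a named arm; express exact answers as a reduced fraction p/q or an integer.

99/208

2-mesh fixed-axis compound train (all bearings frame-fixed)
mesh 1 [18T→32T]: |ω|/ω_in = 1×18/32 = 9/16, sense flips to −
mesh 2 [66T→78T]: |ω|/ω_in = (9/16)×66/78 = 99/208, sense flips to +
signed output speed (× input speed) = 99/208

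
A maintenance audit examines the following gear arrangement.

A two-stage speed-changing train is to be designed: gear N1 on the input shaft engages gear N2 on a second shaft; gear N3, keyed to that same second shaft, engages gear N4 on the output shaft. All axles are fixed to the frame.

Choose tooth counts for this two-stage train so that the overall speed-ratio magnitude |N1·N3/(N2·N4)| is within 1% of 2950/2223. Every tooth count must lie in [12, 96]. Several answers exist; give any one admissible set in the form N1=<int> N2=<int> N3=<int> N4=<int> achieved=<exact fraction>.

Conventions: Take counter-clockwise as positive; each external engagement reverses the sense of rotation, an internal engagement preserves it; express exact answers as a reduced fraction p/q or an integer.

design class (target 2950/2223): fixed-axis compound train
target = 2950/2223 in lowest terms: an exact hit needs N1·N3 = k·2950 and N2·N4 = k·2223 for one integer k, every count in [12, 96]; additionally prefer no 1:1 stage (N1 ≠ N2, N3 ≠ N4)
k = 1: N1·N3 = 2950 = 50·59, N2·N4 = 2223 = 39·57
achieved = 50·59/(39·57) = 2950/2223; |achieved − target| = 0 ≤ 59/4446 ✓

N1=50 N2=39 N3=59 N4=57 achieved=2950/2223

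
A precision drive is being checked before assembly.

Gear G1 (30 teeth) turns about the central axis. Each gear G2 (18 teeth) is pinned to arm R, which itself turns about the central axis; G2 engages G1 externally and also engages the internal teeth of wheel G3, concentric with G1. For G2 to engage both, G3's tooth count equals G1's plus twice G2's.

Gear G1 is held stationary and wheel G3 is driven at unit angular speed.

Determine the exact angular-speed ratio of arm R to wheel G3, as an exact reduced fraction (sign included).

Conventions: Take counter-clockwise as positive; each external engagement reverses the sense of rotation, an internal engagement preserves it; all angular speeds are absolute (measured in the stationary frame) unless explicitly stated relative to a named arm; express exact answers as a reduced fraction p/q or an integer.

recognized (axles ride arm R): planetary set, 30/18/66 teeth
ring teeth: 30 + 2·18 = 66
30(ω_sun−ω_arm) = −66(ω_ring−ω_arm),  ω_sun = 0, ω_ring = 1
30(0−ω_arm) = −66(1−ω_arm)  ⇒  96·ω_arm = 66  ⇒  ω_arm = 11/16
ω_out/ω_in = 11/16

11/16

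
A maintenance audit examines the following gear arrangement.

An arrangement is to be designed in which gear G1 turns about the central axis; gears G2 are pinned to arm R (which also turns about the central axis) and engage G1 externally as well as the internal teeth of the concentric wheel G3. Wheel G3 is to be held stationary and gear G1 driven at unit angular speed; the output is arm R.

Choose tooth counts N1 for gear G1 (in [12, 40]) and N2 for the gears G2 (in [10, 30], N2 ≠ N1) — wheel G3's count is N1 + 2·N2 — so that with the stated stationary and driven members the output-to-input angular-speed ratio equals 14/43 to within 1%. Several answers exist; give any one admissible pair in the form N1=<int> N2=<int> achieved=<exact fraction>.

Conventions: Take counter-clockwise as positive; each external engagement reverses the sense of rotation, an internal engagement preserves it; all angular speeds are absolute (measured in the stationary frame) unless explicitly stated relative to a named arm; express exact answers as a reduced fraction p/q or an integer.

N1=28 N2=15 achieved=14/43

class = planetary set [ratio 14/43 wanted; Willis about the carrier]
Willis with ω_ring = 0: ω_arm/ω_sun = N1/(N1+N3); set equal to 14/43  ⇒  N3/N1 = 1/(14/43) − 1 = 29/14
N3 = N1 + 2·N2  ⇒  N2/N1 = (N3/N1 − 1)/2 = (29/14 − 1)/2 = 15/28
smallest multiple with N1 ≥ 12 and N2 ≥ 10: k = 1  ⇒  N1 = 1·28 = 28, N2 = 1·15 = 15 (N1 ≤ 40, N2 ≤ 30, N2 ≠ N1 ✓), N3 = 28 + 2·15 = 58
check: N1/(N1+N3) with N1 = 28, N3 = 58 gives 14/43; |achieved − target| = 0 ≤ 7/2150 ✓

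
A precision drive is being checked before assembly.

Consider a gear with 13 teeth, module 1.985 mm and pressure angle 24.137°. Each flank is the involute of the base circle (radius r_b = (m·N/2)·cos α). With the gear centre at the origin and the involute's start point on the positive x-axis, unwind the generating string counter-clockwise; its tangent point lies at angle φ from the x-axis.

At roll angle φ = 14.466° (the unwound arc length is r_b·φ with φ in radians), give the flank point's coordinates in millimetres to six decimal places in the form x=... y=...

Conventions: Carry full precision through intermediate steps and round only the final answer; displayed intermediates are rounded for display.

x=12.143764 y=0.062766

single-mesh involute tooth geometry (13T wheel at module 1.985)
pitch radius r_p = m·N/2 = 1.985·13/2 = 12.902500
base radius r_b = r_p·cos α = 12.902500·cos 24.137° = 11.774438
roll angle φ = 14.466° = 0.25247933 rad
x = r_b·(cos φ + φ·sin φ) = 12.143764
y = r_b·(sin φ − φ·cos φ) = 0.062766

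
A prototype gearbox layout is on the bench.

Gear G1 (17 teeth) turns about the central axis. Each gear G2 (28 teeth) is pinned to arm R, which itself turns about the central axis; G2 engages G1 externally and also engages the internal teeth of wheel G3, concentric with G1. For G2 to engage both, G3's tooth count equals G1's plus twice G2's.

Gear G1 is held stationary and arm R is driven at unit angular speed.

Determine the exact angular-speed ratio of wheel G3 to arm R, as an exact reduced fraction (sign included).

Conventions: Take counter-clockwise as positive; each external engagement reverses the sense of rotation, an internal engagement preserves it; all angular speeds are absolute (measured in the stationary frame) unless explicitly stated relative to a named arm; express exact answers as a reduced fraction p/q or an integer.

90/73

topology: planetary set — G1 17T / G2 28T / G3 73T, arm = carrier (Willis)
ring teeth: 17 + 2·28 = 73
17(ω_sun−ω_arm) = −73(ω_ring−ω_arm),  ω_sun = 0, ω_arm = 1
ω_ring = 1 − (17/73)(0−1) = 90/73
ω_out/ω_in = 90/73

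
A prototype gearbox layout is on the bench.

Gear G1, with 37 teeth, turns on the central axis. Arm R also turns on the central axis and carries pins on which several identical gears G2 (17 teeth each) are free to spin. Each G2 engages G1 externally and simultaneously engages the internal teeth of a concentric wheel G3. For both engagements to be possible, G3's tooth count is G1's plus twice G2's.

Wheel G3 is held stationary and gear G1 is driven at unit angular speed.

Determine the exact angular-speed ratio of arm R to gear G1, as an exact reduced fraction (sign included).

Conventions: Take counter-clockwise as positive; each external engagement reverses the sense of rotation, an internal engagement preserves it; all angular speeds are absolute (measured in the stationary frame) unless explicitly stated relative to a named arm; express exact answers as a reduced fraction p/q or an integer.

37/108

recognized (axles ride arm R): planetary set, 37/17/71 teeth
ring teeth: 37 + 2·17 = 71
37(ω_sun−ω_arm) = −71(ω_ring−ω_arm),  ω_ring = 0, ω_sun = 1
37(1−ω_arm) = −71(0−ω_arm)  ⇒  108·ω_arm = 37  ⇒  ω_arm = 37/108
ω_out/ω_in = 37/108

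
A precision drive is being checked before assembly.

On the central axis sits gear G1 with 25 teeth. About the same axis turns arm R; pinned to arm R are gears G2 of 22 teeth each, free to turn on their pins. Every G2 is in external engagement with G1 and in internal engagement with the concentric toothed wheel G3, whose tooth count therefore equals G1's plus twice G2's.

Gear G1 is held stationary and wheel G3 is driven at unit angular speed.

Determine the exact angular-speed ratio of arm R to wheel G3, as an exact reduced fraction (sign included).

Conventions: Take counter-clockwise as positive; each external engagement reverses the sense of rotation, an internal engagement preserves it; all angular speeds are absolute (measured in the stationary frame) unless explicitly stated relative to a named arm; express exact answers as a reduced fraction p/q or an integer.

recognized (axles ride arm R): planetary set, 25/22/69 teeth
ring teeth: 25 + 2·22 = 69
25(ω_sun−ω_arm) = −69(ω_ring−ω_arm),  ω_sun = 0, ω_ring = 1
25(0−ω_arm) = −69(1−ω_arm)  ⇒  94·ω_arm = 69  ⇒  ω_arm = 69/94
ω_out/ω_in = 69/94

69/94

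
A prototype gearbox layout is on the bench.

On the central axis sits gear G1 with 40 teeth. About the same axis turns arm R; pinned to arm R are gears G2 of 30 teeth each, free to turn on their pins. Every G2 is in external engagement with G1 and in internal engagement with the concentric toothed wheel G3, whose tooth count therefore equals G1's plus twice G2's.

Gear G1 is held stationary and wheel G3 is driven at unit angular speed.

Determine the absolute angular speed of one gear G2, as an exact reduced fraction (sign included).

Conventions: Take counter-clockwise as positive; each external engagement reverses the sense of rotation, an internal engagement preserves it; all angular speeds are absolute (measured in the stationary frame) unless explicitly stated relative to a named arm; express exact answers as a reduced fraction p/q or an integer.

topology: planetary set — G1 40T / G2 30T / G3 100T, arm = carrier (Willis)
ring teeth: 40 + 2·30 = 100
40(ω_sun−ω_arm) = −100(ω_ring−ω_arm),  ω_sun = 0, ω_ring = 1
40(0−ω_arm) = −100(1−ω_arm)  ⇒  140·ω_arm = 100  ⇒  ω_arm = 5/7
sun–planet mesh: 40·(0−5/7) = −30·(ω_p−ω_arm)  ⇒  ω_p−ω_arm = 20/21
ω_p = 5/7 + 20/21 = 5/3
exact speed ratio = 5/3

5/3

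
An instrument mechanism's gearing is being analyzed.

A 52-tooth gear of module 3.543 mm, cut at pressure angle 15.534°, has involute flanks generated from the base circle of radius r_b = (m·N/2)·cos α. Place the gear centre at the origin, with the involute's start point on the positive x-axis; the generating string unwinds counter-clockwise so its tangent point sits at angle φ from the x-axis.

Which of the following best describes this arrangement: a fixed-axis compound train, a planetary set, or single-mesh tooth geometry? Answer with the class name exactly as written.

single-mesh tooth geometry

recognized (one wheel, involute flank): single-mesh tooth geometry, m = 3.543, N = 52
classification: single-mesh tooth geometry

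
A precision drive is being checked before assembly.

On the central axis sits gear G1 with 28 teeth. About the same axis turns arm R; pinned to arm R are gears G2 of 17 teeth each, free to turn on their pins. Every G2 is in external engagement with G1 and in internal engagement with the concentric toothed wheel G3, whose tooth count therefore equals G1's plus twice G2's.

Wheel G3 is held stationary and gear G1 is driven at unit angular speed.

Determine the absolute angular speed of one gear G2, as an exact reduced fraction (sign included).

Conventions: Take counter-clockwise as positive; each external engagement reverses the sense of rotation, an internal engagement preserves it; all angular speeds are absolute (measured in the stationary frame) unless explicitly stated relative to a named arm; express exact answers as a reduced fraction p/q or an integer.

class = planetary set [G3 = 28+2·17 = 62; Willis about the carrier]
ring teeth: 28 + 2·17 = 62
28(ω_sun−ω_arm) = −62(ω_ring−ω_arm),  ω_ring = 0, ω_sun = 1
28(1−ω_arm) = −62(0−ω_arm)  ⇒  90·ω_arm = 28  ⇒  ω_arm = 14/45
sun–planet mesh: 28·(1−14/45) = −17·(ω_p−ω_arm)  ⇒  ω_p−ω_arm = -868/765
ω_p = 14/45 − 868/765 = -14/17
exact speed ratio = -14/17

-14/17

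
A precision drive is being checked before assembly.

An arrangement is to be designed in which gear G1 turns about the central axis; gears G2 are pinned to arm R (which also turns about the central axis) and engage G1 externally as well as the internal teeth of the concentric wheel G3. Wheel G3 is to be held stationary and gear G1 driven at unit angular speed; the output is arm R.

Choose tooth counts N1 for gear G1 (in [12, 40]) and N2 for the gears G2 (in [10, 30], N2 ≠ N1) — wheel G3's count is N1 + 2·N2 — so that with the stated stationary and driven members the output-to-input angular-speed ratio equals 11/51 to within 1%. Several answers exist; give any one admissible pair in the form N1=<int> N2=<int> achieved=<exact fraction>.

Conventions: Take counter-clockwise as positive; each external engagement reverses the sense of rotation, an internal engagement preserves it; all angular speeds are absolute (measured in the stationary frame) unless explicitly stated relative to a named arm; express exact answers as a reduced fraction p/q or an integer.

N1=22 N2=29 achieved=11/51

topology: planetary set — design target 11/51, arm = carrier (Willis)
Willis with ω_ring = 0: ω_arm/ω_sun = N1/(N1+N3); set equal to 11/51  ⇒  N3/N1 = 1/(11/51) − 1 = 40/11
N3 = N1 + 2·N2  ⇒  N2/N1 = (N3/N1 − 1)/2 = (40/11 − 1)/2 = 29/22
smallest multiple with N1 ≥ 12 and N2 ≥ 10: k = 1  ⇒  N1 = 1·22 = 22, N2 = 1·29 = 29 (N1 ≤ 40, N2 ≤ 30, N2 ≠ N1 ✓), N3 = 22 + 2·29 = 80
check: N1/(N1+N3) with N1 = 22, N3 = 80 gives 11/51; |achieved − target| = 0 ≤ 11/5100 ✓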